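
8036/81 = 99 + 17/81 = 99.21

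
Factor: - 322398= - 2^1*3^2*17911^1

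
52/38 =26/19= 1.37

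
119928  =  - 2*(  -  59964 ) 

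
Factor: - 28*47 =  - 1316 =- 2^2*7^1*47^1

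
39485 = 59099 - 19614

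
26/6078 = 13/3039 = 0.00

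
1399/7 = 1399/7 = 199.86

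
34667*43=1490681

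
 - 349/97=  - 349/97 = -  3.60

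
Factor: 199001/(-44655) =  - 869/195 = -  3^( - 1 )*5^( -1)*11^1*13^( -1)*79^1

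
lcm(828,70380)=70380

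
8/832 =1/104 = 0.01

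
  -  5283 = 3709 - 8992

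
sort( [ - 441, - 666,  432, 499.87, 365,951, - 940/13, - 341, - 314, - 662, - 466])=[ - 666,-662,-466, - 441, - 341,  -  314, - 940/13, 365, 432, 499.87, 951 ]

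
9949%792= 445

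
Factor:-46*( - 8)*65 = 2^4* 5^1*13^1*23^1   =  23920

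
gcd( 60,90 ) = 30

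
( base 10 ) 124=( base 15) 84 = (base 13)97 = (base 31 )40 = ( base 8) 174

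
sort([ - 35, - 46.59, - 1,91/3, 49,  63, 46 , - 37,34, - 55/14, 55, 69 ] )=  [ - 46.59 , - 37, - 35, - 55/14,  -  1 , 91/3,34, 46, 49, 55, 63, 69] 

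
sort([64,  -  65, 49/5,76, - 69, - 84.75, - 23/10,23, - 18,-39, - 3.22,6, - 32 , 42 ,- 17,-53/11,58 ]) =[ - 84.75, - 69, - 65, - 39 , - 32, - 18, - 17,-53/11, - 3.22, - 23/10,6, 49/5, 23,42, 58,64,76] 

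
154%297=154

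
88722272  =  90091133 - 1368861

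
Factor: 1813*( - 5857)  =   - 7^2*37^1* 5857^1 = - 10618741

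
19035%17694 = 1341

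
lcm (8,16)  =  16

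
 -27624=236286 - 263910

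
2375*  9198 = 21845250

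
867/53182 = 867/53182 = 0.02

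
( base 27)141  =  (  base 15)3ad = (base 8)1506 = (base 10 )838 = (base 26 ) 166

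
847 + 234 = 1081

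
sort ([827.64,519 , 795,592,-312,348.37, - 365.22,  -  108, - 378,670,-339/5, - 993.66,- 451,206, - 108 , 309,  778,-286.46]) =[ - 993.66, - 451, - 378, - 365.22, - 312,  -  286.46, - 108,- 108, - 339/5 , 206, 309, 348.37,519, 592,  670, 778,795,827.64 ]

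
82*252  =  20664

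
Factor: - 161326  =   - 2^1*11^1*7333^1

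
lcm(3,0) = 0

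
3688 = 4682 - 994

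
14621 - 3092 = 11529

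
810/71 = 11+29/71 = 11.41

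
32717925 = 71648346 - 38930421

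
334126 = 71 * 4706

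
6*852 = 5112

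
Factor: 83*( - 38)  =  -3154=- 2^1 * 19^1*83^1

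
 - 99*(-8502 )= 841698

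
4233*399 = 1688967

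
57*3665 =208905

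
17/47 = 17/47= 0.36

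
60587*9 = 545283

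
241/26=9 + 7/26 = 9.27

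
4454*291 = 1296114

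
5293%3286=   2007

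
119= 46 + 73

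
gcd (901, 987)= 1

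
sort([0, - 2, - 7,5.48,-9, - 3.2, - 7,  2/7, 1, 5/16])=[ - 9, - 7, - 7, - 3.2, - 2,0,  2/7,5/16,1, 5.48]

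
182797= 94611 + 88186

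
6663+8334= 14997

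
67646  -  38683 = 28963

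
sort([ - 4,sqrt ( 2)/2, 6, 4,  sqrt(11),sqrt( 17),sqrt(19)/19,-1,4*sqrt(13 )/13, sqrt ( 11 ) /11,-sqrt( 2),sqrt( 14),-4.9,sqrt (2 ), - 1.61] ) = [-4.9 ,-4, - 1.61,-sqrt( 2 ),  -  1,sqrt( 19 ) /19,sqrt( 11 ) /11 , sqrt(  2 )/2, 4*sqrt( 13 )/13,sqrt( 2 ),sqrt( 11 ),sqrt(14),4 , sqrt( 17), 6]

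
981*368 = 361008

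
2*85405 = 170810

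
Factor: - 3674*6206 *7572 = -172647990768 = - 2^4*3^1 * 11^1*29^1*107^1*167^1*631^1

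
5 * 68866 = 344330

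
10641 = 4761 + 5880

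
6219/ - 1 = - 6219/1 = - 6219.00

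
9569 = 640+8929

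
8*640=5120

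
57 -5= 52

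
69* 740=51060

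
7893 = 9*877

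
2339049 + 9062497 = 11401546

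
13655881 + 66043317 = 79699198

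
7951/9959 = 7951/9959 =0.80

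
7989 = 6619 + 1370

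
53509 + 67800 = 121309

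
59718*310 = 18512580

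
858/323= 2 + 212/323 = 2.66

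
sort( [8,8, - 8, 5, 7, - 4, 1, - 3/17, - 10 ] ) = [  -  10,-8, - 4, - 3/17,1,5, 7,8, 8 ] 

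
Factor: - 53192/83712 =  - 2^ ( - 5 )*3^ (-1 ) * 61^1 = - 61/96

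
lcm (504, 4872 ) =14616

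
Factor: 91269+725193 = 2^1*3^2*67^1 * 677^1 = 816462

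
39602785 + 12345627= 51948412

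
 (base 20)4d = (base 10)93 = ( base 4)1131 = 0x5D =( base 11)85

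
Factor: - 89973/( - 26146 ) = 2^( - 1 )*3^2*13^1*17^( - 1) = 117/34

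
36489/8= 36489/8 = 4561.12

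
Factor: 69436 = 2^2 * 17359^1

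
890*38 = 33820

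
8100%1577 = 215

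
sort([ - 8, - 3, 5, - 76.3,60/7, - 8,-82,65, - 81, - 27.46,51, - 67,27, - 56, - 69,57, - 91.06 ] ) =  [ - 91.06, - 82, - 81, - 76.3, - 69 ,  -  67,-56, - 27.46, - 8,-8,-3, 5, 60/7,27, 51, 57, 65 ] 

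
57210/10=5721 = 5721.00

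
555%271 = 13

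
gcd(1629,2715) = 543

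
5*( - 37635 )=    - 188175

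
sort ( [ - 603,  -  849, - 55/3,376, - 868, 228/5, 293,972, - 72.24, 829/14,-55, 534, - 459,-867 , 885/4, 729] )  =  [ - 868, - 867, - 849,-603, - 459, - 72.24, - 55,  -  55/3, 228/5,829/14, 885/4, 293,376, 534, 729, 972]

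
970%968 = 2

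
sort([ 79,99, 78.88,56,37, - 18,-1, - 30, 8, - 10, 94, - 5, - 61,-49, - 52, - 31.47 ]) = [ - 61 , - 52,-49, - 31.47,-30, - 18, - 10,-5, -1, 8, 37,56, 78.88, 79, 94,99] 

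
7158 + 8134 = 15292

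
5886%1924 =114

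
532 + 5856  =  6388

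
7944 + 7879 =15823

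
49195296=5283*9312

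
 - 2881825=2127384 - 5009209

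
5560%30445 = 5560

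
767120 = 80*9589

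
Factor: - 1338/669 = - 2^1 =- 2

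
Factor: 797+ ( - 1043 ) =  - 2^1 *3^1 * 41^1 = -246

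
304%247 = 57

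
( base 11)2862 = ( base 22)7e2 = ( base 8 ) 7162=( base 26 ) 5c6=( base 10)3698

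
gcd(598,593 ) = 1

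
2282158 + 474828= 2756986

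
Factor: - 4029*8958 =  - 36091782 = -2^1 * 3^2*17^1 * 79^1*1493^1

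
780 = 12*65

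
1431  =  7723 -6292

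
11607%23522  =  11607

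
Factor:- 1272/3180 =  - 2^1*5^( - 1) = - 2/5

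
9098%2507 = 1577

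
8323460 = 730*11402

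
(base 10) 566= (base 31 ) i8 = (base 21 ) 15k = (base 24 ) ne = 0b1000110110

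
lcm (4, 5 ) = 20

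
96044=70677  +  25367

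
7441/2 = 7441/2 = 3720.50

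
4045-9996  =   - 5951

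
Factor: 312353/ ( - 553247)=-727^( - 1 ) *761^( - 1 ) *312353^1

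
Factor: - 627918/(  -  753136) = 687/824= 2^( - 3)*3^1*103^( - 1)*229^1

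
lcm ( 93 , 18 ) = 558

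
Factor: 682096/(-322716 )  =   - 170524/80679 = -2^2* 3^( - 1)*89^1*479^1*26893^( - 1 ) 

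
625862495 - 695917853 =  - 70055358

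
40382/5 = 8076 + 2/5 = 8076.40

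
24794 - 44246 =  - 19452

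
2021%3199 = 2021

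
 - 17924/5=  - 17924/5 =- 3584.80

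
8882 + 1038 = 9920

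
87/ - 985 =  - 1 + 898/985 = - 0.09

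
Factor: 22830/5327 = 2^1*3^1* 5^1 * 7^(-1) =30/7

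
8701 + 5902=14603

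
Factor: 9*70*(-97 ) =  - 2^1*3^2*5^1*7^1*97^1 = -61110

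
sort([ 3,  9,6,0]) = [ 0, 3, 6, 9] 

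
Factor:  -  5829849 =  - 3^2*59^1*10979^1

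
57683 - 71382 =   -  13699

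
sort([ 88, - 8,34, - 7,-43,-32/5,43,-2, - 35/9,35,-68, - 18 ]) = [ - 68,-43, -18 , - 8,-7, - 32/5,-35/9, - 2,34, 35 , 43, 88]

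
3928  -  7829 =- 3901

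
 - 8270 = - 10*827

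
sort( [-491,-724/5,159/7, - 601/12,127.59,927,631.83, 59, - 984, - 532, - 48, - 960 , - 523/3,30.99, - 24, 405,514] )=[ - 984,- 960, - 532,  -  491, - 523/3, - 724/5, - 601/12,-48, - 24,159/7,30.99, 59,127.59,405, 514,  631.83, 927]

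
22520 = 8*2815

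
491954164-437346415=54607749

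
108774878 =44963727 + 63811151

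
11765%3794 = 383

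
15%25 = 15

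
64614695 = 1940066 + 62674629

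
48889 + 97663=146552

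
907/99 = 9 + 16/99 =9.16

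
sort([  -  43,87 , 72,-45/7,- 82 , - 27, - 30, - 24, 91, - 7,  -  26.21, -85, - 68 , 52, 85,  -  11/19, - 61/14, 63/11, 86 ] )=[ - 85, - 82, - 68, - 43, - 30, - 27, -26.21,- 24,  -  7, - 45/7, - 61/14,-11/19 , 63/11, 52, 72, 85, 86, 87, 91]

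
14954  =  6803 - -8151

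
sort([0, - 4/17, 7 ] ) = [ - 4/17,0,7]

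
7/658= 1/94 =0.01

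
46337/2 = 46337/2 = 23168.50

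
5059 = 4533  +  526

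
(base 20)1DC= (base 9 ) 826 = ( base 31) LL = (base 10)672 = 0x2a0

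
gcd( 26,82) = 2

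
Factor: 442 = 2^1*13^1*17^1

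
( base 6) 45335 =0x18fb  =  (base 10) 6395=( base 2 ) 1100011111011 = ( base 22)d4f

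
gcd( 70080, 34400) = 160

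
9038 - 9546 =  - 508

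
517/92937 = 517/92937 = 0.01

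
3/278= 3/278 =0.01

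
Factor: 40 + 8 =48= 2^4*3^1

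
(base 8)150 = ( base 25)44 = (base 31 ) 3B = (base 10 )104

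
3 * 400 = 1200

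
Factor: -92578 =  - 2^1*41^1*1129^1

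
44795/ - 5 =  - 8959 + 0/1 = - 8959.00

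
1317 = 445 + 872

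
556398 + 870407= 1426805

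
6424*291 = 1869384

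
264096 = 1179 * 224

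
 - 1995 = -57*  35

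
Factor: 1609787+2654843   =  2^1*5^1*347^1*1229^1 = 4264630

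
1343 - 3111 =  - 1768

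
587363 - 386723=200640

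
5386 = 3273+2113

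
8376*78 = 653328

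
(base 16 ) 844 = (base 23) 400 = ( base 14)ab2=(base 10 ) 2116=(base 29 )2ES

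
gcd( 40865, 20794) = 1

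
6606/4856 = 3303/2428 = 1.36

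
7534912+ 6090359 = 13625271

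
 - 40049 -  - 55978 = 15929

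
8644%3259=2126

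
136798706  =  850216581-713417875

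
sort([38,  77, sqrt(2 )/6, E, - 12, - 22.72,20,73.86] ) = [ - 22.72, - 12,sqrt( 2 ) /6,E,20,38, 73.86, 77 ] 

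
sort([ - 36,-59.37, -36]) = [ -59.37, - 36, - 36] 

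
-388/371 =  - 2 + 354/371  =  - 1.05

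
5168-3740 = 1428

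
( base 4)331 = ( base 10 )61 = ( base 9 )67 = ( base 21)2J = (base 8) 75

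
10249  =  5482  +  4767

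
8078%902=862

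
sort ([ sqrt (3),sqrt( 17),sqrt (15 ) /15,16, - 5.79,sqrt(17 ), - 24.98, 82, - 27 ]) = [ - 27, - 24.98,-5.79, sqrt( 15)/15,sqrt( 3),sqrt ( 17),sqrt( 17 ), 16 , 82]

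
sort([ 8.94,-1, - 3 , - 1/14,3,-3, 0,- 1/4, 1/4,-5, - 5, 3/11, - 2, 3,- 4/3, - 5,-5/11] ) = [-5,-5,  -  5, - 3, - 3, - 2,  -  4/3,- 1,-5/11, - 1/4 , - 1/14,0, 1/4,3/11, 3,3, 8.94]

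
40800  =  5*8160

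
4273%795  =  298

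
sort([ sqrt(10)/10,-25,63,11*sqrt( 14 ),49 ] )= [ - 25, sqrt(10 )/10,11*sqrt( 14),49,63]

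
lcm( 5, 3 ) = 15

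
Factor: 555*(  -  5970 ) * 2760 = -2^4 * 3^3*5^3*23^1*37^1 * 199^1= -9144846000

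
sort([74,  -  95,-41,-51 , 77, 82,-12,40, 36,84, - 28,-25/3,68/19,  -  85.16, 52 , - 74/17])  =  [ -95,- 85.16,-51,-41,-28,- 12,-25/3, - 74/17,68/19,36, 40,52,74,77,82,84]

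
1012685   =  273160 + 739525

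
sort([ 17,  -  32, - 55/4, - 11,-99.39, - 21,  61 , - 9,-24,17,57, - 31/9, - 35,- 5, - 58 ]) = [ -99.39,-58, - 35,-32,-24,-21,-55/4, - 11, - 9,- 5,-31/9,17,  17,57,61]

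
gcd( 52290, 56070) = 630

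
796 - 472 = 324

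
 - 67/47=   -  67/47 = - 1.43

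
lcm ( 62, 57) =3534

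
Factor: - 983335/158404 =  - 2^ ( - 2 )*5^1*193^1*199^(-2)*1019^1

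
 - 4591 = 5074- 9665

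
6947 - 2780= 4167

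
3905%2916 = 989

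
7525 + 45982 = 53507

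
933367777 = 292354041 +641013736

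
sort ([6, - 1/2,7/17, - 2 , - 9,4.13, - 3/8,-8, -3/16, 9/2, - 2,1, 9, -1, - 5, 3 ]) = [ - 9, - 8, - 5, - 2, - 2, - 1,-1/2, - 3/8, - 3/16,7/17, 1,3,4.13,9/2,6,9 ]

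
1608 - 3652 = - 2044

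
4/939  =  4/939 = 0.00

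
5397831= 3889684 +1508147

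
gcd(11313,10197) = 9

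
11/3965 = 11/3965=0.00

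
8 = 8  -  0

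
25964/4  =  6491   =  6491.00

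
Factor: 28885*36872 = 2^3 * 5^1*11^1*53^1*109^1*419^1 = 1065047720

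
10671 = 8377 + 2294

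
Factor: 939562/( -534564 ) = -2^( - 1 ) * 3^(-2 ) * 13^1*31^(- 1 ) * 479^(  -  1 )*36137^1   =  -469781/267282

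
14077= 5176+8901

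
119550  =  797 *150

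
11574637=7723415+3851222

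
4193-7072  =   - 2879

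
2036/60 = 33+14/15 = 33.93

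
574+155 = 729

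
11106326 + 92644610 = 103750936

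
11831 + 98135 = 109966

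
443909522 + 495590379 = 939499901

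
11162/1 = 11162 =11162.00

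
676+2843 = 3519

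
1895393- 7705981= -5810588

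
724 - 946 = - 222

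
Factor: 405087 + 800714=1205801 = 1021^1 * 1181^1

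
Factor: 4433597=7^1 * 101^1*6271^1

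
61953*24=1486872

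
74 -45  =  29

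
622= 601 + 21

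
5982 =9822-3840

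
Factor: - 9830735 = - 5^1*823^1 * 2389^1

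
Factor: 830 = 2^1 *5^1 * 83^1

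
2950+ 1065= 4015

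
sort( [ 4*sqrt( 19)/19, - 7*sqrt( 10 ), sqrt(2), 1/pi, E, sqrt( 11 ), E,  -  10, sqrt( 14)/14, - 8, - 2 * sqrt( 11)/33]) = [ - 7*sqrt( 10), - 10, - 8, - 2*sqrt( 11)/33,sqrt ( 14 )/14, 1/pi, 4* sqrt(19)/19,sqrt( 2), E, E,sqrt( 11)]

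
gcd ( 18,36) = 18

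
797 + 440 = 1237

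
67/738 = 67/738 = 0.09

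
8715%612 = 147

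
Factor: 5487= 3^1*31^1*59^1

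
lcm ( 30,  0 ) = 0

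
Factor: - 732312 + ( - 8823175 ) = -9555487^1 =- 9555487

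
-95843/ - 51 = 95843/51 = 1879.27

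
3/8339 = 3/8339 = 0.00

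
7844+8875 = 16719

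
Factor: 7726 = 2^1 * 3863^1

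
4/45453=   4/45453 = 0.00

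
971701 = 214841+756860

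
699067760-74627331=624440429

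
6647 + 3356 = 10003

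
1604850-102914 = 1501936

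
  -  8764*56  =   - 490784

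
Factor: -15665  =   - 5^1*13^1*241^1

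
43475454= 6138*7083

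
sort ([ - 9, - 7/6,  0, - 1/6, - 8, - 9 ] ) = [-9,-9, - 8, - 7/6, - 1/6, 0 ] 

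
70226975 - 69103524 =1123451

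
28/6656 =7/1664  =  0.00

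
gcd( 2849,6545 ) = 77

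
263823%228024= 35799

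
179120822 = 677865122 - 498744300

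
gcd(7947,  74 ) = 1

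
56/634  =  28/317 = 0.09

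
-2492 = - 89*28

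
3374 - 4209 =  - 835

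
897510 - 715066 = 182444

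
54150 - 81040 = -26890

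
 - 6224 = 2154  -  8378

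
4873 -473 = 4400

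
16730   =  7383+9347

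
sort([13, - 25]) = [-25,13] 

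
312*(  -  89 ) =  - 27768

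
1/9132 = 1/9132 =0.00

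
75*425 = 31875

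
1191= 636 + 555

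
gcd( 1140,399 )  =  57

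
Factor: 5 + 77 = 2^1* 41^1= 82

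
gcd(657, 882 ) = 9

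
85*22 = 1870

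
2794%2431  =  363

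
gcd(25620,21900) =60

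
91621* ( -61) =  - 5588881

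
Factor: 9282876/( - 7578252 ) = -773573/631521= -3^( - 2 )*11^( - 1) *47^1*109^1*151^1 * 6379^( - 1 )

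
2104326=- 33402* (- 63 )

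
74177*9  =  667593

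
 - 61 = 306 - 367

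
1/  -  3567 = - 1/3567=- 0.00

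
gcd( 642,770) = 2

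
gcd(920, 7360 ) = 920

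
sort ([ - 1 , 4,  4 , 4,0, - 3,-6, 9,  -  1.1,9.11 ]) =[-6 ,-3,-1.1, - 1, 0, 4, 4,4, 9, 9.11 ] 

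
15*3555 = 53325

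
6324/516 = 527/43  =  12.26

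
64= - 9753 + 9817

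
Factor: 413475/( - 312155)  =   - 555/419  =  - 3^1*5^1*37^1 * 419^(-1 )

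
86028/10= 43014/5 = 8602.80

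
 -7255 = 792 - 8047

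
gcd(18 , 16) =2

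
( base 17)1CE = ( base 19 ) 17d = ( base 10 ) 507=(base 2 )111111011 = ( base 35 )EH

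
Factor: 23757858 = 2^1*3^2*109^1*12109^1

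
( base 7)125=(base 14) 4C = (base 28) 2C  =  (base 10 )68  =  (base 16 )44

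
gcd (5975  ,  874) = 1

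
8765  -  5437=3328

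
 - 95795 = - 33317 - 62478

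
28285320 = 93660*302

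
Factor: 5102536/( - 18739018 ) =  - 2551268/9369509  =  - 2^2*431^(-1 ) * 21739^( - 1)*637817^1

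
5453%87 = 59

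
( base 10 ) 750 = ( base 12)526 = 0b1011101110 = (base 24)176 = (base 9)1023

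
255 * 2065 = 526575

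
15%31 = 15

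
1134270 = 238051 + 896219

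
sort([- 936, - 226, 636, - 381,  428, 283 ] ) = [-936, - 381  , - 226,  283, 428 , 636 ] 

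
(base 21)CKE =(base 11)4336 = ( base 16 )165E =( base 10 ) 5726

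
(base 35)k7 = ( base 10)707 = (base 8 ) 1303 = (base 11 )593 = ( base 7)2030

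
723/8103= 241/2701 = 0.09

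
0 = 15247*0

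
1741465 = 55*31663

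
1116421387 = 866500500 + 249920887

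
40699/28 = 1453 + 15/28 = 1453.54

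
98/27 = 3 + 17/27 = 3.63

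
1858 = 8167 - 6309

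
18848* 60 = 1130880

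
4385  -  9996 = -5611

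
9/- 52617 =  -1+17536/17539 = - 0.00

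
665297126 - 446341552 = 218955574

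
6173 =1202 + 4971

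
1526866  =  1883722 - 356856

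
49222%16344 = 190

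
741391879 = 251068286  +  490323593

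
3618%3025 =593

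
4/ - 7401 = -4/7401 =-0.00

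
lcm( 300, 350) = 2100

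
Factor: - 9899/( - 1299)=3^( - 1)*19^1*433^(-1)*521^1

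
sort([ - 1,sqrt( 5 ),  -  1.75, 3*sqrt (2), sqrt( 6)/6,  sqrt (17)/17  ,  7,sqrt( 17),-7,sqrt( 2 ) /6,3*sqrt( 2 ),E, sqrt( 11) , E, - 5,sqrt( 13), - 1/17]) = [  -  7, - 5, -1.75, - 1, - 1/17,sqrt(2)/6,sqrt( 17) /17, sqrt( 6)/6,sqrt( 5),E,E,sqrt(11) , sqrt ( 13),sqrt(17),3*sqrt( 2),3*sqrt( 2 ),7]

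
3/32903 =3/32903 = 0.00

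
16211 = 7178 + 9033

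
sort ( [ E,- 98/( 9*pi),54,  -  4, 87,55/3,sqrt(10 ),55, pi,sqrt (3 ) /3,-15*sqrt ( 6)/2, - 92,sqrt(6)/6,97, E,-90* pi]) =[ - 90*pi, -92, - 15*sqrt(6)/2, - 4, - 98/(9*pi ),sqrt ( 6)/6,sqrt( 3 )/3, E, E, pi,sqrt ( 10 ),  55/3, 54  ,  55,87, 97 ]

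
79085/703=79085/703 = 112.50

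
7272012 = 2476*2937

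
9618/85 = 113 + 13/85 = 113.15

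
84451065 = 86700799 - 2249734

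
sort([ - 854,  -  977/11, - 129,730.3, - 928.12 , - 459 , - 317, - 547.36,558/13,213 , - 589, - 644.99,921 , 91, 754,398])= [ - 928.12, - 854, - 644.99, - 589 , - 547.36, - 459, - 317,  -  129, - 977/11, 558/13,91, 213, 398, 730.3, 754,  921]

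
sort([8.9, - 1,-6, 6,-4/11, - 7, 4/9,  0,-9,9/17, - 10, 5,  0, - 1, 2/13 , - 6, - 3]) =[- 10, - 9, - 7, - 6 , - 6, - 3, - 1, - 1,-4/11,0 , 0,  2/13 , 4/9, 9/17,5,6, 8.9]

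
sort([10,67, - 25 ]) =[ - 25, 10,67] 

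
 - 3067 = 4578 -7645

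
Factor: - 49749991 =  - 421^1  *  118171^1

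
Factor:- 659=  - 659^1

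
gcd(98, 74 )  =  2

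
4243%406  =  183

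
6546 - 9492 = - 2946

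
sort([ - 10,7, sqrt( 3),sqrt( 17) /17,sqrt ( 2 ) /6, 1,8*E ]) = [- 10, sqrt( 2 ) /6,sqrt( 17)/17 , 1,sqrt ( 3 ),7,8*E] 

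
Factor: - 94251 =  - 3^1*89^1*353^1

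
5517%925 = 892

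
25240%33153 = 25240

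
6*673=4038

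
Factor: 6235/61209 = 3^ ( - 3 )*5^1* 29^1*43^1 *2267^(-1)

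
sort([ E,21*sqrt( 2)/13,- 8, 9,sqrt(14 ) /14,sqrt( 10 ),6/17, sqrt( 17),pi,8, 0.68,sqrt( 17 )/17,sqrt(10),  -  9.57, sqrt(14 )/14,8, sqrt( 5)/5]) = [ - 9.57, - 8,sqrt( 17)/17 , sqrt( 14)/14, sqrt( 14)/14,6/17,  sqrt(5)/5,0.68 , 21*sqrt( 2)/13, E , pi,  sqrt( 10) , sqrt( 10 ),sqrt( 17), 8, 8,  9]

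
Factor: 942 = 2^1  *  3^1*157^1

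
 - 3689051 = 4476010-8165061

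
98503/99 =98503/99 = 994.98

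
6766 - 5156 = 1610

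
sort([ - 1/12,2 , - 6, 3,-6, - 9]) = [ - 9, - 6, - 6, - 1/12,  2,3]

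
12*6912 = 82944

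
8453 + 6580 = 15033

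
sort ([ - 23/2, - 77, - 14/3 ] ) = [-77, - 23/2, - 14/3] 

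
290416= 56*5186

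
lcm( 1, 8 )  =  8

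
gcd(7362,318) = 6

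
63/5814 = 7/646 =0.01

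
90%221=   90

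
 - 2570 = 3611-6181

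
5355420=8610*622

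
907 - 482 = 425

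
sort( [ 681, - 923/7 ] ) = [ - 923/7,681]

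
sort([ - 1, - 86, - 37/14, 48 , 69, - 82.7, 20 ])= [ - 86 , - 82.7 , - 37/14, - 1, 20,  48, 69 ]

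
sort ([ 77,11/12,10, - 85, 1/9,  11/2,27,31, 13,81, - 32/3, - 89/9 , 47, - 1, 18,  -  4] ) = [-85, - 32/3 , - 89/9, - 4, - 1, 1/9, 11/12, 11/2,10,13, 18,27,31, 47, 77,81 ] 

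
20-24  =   -4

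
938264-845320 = 92944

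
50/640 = 5/64 = 0.08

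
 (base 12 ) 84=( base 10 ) 100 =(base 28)3G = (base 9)121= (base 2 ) 1100100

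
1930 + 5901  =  7831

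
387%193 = 1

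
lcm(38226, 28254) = 649842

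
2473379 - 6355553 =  - 3882174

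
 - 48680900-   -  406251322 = 357570422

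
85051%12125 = 176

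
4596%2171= 254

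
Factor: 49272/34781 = 2^3*3^1 *2053^1*34781^( - 1 ) 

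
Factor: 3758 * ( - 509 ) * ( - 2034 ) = 2^2 *3^2 * 113^1*509^1 *1879^1 = 3890679948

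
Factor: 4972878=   2^1 * 3^2 * 431^1*641^1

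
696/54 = 12 + 8/9 = 12.89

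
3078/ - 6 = -513/1 = - 513.00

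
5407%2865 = 2542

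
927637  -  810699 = 116938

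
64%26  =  12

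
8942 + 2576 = 11518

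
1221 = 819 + 402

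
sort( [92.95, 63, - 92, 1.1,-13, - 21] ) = [ - 92, - 21, - 13,1.1,63,92.95]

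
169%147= 22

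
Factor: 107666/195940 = 2^( - 1)  *5^( - 1 )*13^1*41^1* 97^( - 1 ) = 533/970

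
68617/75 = 68617/75 = 914.89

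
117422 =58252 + 59170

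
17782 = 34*523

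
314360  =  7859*40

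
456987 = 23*19869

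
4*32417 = 129668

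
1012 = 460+552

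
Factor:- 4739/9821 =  - 677/1403 = - 23^( - 1)*61^( -1 )*677^1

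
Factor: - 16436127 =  - 3^1* 17^1*29^1  *11113^1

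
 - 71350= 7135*( - 10) 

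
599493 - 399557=199936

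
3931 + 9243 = 13174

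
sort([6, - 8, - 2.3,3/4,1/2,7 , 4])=[ - 8,-2.3,1/2 , 3/4,4,6, 7 ] 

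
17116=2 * 8558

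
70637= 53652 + 16985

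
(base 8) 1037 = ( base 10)543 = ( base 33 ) gf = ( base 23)10E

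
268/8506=134/4253  =  0.03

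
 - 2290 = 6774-9064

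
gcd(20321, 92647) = 1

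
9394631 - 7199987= 2194644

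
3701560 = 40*92539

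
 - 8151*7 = - 57057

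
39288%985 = 873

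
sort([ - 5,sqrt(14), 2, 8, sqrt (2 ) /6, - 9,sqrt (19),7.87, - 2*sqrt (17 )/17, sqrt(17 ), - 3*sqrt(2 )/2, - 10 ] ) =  [ - 10 , - 9, - 5, - 3*sqrt(2 ) /2, - 2*sqrt (17) /17,sqrt( 2 )/6,2,sqrt(14),sqrt(17 ) , sqrt( 19), 7.87,8 ] 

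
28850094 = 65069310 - 36219216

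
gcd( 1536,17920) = 512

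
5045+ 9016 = 14061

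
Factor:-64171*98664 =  - 6331367544 = - 2^3 * 3^1*4111^1*64171^1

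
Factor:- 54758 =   -  2^1*11^1*19^1*131^1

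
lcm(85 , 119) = 595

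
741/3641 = 741/3641 = 0.20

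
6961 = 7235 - 274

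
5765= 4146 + 1619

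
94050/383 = 94050/383 = 245.56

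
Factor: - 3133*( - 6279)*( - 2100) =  - 2^2* 3^2*5^2  *7^2*13^2*23^1*241^1 = - 41311424700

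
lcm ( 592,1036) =4144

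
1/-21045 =-1/21045=- 0.00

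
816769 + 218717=1035486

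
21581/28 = 770+3/4 = 770.75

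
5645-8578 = -2933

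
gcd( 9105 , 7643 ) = 1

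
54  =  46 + 8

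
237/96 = 2 + 15/32 = 2.47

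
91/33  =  2 + 25/33 = 2.76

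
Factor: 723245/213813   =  3^(-3)*  5^1*79^1*1831^1*7919^( - 1) 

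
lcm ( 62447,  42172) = 3247244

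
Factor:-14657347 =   -  14657347^1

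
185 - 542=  - 357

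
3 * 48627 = 145881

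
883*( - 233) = - 205739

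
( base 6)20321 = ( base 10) 2713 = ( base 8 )5231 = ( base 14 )dbb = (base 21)634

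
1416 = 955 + 461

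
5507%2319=869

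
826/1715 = 118/245 =0.48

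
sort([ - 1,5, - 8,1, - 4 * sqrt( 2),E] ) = [ - 8, - 4*sqrt (2), - 1,1,E,5 ]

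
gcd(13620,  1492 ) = 4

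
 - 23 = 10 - 33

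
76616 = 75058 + 1558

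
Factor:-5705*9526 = -2^1*5^1*7^1*11^1*163^1  *  433^1 = - 54345830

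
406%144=118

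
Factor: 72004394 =2^1*7^1*11^1*307^1*1523^1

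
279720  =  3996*70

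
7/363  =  7/363 =0.02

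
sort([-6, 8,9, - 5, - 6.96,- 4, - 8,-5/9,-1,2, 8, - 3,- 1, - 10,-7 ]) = [  -  10,-8, - 7,-6.96, - 6, - 5,-4 , - 3, - 1, - 1 , - 5/9,  2,8, 8, 9] 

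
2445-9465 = -7020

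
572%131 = 48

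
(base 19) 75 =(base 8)212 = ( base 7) 255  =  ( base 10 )138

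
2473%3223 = 2473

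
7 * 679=4753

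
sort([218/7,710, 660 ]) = [218/7, 660,710]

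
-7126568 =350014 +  - 7476582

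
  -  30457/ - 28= 4351/4 = 1087.75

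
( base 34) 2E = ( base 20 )42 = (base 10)82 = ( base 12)6A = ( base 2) 1010010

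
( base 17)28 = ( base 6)110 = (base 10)42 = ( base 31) 1b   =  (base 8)52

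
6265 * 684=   4285260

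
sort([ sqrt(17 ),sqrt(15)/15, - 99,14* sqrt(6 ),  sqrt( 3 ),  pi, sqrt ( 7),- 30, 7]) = [ - 99, - 30,sqrt(15)/15, sqrt( 3) , sqrt(7), pi, sqrt( 17) , 7, 14 * sqrt( 6) ]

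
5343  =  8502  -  3159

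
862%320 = 222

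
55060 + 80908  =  135968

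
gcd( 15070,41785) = 685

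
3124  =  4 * 781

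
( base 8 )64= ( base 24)24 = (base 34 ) 1i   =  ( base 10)52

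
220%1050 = 220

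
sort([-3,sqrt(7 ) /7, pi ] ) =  [ - 3,  sqrt(7) /7,pi] 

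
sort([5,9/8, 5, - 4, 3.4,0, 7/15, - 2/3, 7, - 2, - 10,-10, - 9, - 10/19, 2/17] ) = [ - 10,-10, - 9, -4, - 2, - 2/3, - 10/19,0,2/17,  7/15,  9/8, 3.4, 5,5,  7]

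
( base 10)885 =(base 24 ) 1CL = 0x375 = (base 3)1012210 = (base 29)11F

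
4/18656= 1/4664 = 0.00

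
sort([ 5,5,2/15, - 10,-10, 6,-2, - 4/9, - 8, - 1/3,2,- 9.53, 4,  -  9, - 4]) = [-10,-10, - 9.53, - 9, - 8,-4, - 2,  -  4/9, - 1/3, 2/15 , 2,4, 5,5, 6]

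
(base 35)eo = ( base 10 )514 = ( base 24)la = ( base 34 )F4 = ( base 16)202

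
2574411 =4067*633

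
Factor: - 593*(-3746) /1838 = 1110689/919 = 593^1*919^ ( - 1) * 1873^1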